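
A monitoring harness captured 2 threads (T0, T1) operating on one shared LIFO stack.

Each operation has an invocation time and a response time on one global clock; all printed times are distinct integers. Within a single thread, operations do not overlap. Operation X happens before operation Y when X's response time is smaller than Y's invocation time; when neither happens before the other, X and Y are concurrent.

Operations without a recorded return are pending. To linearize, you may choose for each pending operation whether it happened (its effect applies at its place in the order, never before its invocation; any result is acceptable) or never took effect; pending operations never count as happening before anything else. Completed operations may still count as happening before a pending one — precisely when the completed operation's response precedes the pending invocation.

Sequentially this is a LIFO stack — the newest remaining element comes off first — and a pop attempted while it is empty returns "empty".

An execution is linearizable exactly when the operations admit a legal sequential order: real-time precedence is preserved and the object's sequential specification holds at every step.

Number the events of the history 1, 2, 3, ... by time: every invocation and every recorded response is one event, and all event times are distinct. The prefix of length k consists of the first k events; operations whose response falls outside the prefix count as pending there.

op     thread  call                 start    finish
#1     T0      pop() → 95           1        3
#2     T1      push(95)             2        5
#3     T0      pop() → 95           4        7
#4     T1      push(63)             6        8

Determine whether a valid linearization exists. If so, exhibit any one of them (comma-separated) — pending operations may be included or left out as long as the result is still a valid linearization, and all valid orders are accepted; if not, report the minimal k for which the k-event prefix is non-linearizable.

through event 6 a valid linearization exists; event 7 (#3 responding at time 7) ends that
the 3 completed operations admit 3 real-time orders; each fails the LIFO stack replay
completion choices over the 1 pending operation (#4) were checked; none helps
sample order #1, #2, #3 (pending dropped) stalls at step 1 — #1 pop() → 95 has no legal effect
sample order #1, #3, #2 (pending dropped) stalls at step 1 — #1 pop() → 95 has no legal effect

not linearizable — minimal violating prefix: 7 events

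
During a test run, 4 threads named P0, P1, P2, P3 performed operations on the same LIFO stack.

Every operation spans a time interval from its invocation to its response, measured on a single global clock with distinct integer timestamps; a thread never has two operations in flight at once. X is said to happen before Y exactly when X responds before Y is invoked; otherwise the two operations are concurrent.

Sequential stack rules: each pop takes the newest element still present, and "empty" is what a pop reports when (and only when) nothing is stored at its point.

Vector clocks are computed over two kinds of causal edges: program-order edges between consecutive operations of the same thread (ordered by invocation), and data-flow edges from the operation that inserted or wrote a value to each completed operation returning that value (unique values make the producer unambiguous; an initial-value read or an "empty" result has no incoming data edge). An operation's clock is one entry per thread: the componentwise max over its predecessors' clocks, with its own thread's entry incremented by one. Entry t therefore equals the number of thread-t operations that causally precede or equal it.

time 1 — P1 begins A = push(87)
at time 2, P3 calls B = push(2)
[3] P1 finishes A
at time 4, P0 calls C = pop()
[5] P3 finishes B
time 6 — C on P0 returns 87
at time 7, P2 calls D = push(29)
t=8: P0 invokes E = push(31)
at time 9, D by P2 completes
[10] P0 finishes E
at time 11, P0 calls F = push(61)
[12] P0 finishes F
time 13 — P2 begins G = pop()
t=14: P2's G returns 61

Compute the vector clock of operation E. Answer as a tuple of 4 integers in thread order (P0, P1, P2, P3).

(2, 1, 0, 0)

VC(B, invoked at 2): no causal predecessors; +1 on P3 → (0, 0, 0, 1)
VC(D, invoked at 7): no causal predecessors; +1 on P2 → (0, 0, 1, 0)
VC(A, invoked at 1): no causal predecessors; +1 on P1 → (0, 1, 0, 0)
from VC(A)=(0, 1, 0, 0), C (invoked 4) maxes components and bumps P0 → (1, 1, 0, 0)
from VC(C)=(1, 1, 0, 0), E (invoked 8) maxes components and bumps P0 → (2, 1, 0, 0)
from VC(E)=(2, 1, 0, 0), F (invoked 11) maxes components and bumps P0 → (3, 1, 0, 0)
from VC(D)=(0, 0, 1, 0), VC(F)=(3, 1, 0, 0), G (invoked 13) maxes components and bumps P2 → (3, 1, 2, 0)
target: VC(E) = (2, 1, 0, 0)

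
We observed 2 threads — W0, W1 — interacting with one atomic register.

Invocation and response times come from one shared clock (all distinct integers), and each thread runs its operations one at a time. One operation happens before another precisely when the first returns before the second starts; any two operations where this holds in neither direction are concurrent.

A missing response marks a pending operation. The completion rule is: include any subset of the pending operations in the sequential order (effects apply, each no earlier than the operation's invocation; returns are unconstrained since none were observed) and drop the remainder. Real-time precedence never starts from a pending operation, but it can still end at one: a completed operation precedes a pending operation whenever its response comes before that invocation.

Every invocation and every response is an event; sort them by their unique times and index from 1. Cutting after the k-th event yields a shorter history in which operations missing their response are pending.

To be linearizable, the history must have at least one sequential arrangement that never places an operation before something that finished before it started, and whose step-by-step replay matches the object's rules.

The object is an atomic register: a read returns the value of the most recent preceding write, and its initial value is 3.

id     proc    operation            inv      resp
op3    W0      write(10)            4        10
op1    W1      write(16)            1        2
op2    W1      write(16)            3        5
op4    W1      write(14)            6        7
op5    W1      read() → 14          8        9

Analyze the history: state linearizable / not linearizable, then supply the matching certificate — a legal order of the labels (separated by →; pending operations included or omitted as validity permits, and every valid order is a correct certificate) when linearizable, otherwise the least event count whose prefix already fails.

linearizable — witness: op1 → op2 → op3 → op4 → op5

step 1: op1 write(16) — value 16
step 2: op2 write(16) — value 16
step 3: op3 write(10) — value 10
step 4: op4 write(14) — value 14
step 5: op5 read() → 14 — value 14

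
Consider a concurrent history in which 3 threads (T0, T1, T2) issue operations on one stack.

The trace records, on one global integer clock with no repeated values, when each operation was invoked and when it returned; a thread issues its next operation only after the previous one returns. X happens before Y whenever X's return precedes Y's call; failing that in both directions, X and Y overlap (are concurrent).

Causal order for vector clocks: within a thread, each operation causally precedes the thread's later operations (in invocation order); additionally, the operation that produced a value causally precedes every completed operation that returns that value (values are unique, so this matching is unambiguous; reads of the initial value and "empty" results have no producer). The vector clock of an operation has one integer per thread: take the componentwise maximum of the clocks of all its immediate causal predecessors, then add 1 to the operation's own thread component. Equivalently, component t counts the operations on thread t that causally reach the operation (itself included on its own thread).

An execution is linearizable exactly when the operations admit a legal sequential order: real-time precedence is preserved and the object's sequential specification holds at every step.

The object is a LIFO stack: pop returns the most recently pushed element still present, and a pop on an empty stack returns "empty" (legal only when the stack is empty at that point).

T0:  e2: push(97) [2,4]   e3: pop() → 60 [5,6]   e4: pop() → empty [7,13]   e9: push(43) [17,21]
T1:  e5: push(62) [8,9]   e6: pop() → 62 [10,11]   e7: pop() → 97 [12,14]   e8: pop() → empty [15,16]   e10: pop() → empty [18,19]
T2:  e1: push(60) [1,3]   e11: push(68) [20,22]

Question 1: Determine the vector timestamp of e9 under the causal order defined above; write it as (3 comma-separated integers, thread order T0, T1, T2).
(4, 0, 1)

VC(e1, invoked at 1): no causal predecessors; +1 on T2 → (0, 0, 1)
VC(e5, invoked at 8): no causal predecessors; +1 on T1 → (0, 1, 0)
VC(e2, invoked at 2): no causal predecessors; +1 on T0 → (1, 0, 0)
e11, invoked 20, takes VC(e1)=(0, 0, 1) under max, adds 1 for T2 → (0, 0, 2)
e6, invoked 10, takes VC(e5)=(0, 1, 0) under max, adds 1 for T1 → (0, 2, 0)
e3, invoked 5, takes VC(e1)=(0, 0, 1), VC(e2)=(1, 0, 0) under max, adds 1 for T0 → (2, 0, 1)
e7, invoked 12, takes VC(e2)=(1, 0, 0), VC(e6)=(0, 2, 0) under max, adds 1 for T1 → (1, 3, 0)
e4, invoked 7, takes VC(e3)=(2, 0, 1) under max, adds 1 for T0 → (3, 0, 1)
e8, invoked 15, takes VC(e7)=(1, 3, 0) under max, adds 1 for T1 → (1, 4, 0)
e9, invoked 17, takes VC(e4)=(3, 0, 1) under max, adds 1 for T0 → (4, 0, 1)
e10, invoked 18, takes VC(e8)=(1, 4, 0) under max, adds 1 for T1 → (1, 5, 0)
target: VC(e9) = (4, 0, 1)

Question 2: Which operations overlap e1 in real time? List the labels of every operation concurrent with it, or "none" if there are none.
e2

e1 spans [1,3]; an op avoiding the whole window 1..3 is ordered, any other is concurrent
e2 [2,4]: concurrent
e3 [5,6]: after
e4 [7,13]: after
e5 [8,9]: after
e6 [10,11]: after
e7 [12,14]: after
e8 [15,16]: after
e9 [17,21]: after
e10 [18,19]: after
e11 [20,22]: after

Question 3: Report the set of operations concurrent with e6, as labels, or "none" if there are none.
e4

e6 spans [10,11]: anything still running between times 10 and 11 counts as concurrent
e1 [1,3]: before
e2 [2,4]: before
e3 [5,6]: before
e4 [7,13]: concurrent
e5 [8,9]: before
e7 [12,14]: after
e8 [15,16]: after
e9 [17,21]: after
e10 [18,19]: after
e11 [20,22]: after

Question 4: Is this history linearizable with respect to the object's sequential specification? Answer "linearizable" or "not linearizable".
linearizable

witness order: e2, e1, e3, e5, e6, e7, e4, e8, e10, e9, e11
1. e2 push(97), leaving stack <97>
2. e1 push(60), leaving stack <97,60>
3. e3 pop() → 60, leaving stack <97>
4. e5 push(62), leaving stack <97,62>
5. e6 pop() → 62, leaving stack <97>
6. e7 pop() → 97, leaving stack <>
7. e4 pop() → empty, leaving stack <>
8. e8 pop() → empty, leaving stack <>
9. e10 pop() → empty, leaving stack <>
10. e9 push(43), leaving stack <43>
11. e11 push(68), leaving stack <43,68>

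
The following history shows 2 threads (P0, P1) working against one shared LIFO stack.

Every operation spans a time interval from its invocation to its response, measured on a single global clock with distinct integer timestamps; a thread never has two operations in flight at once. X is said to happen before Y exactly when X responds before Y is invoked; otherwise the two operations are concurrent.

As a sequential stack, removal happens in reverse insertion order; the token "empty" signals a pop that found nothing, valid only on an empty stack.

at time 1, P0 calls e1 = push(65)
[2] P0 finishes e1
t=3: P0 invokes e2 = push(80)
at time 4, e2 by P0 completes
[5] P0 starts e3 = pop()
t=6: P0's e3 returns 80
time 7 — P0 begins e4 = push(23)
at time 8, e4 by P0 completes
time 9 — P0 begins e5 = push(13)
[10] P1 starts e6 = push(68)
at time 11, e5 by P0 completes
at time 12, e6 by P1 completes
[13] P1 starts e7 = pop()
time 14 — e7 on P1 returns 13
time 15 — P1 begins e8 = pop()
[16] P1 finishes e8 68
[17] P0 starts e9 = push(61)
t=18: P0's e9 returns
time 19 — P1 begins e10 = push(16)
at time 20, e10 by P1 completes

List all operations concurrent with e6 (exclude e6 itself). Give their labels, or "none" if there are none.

e6 runs from 10 to 12; window-overlapping ops are concurrent
e1 [1,2]: before
e2 [3,4]: before
e3 [5,6]: before
e4 [7,8]: before
e5 [9,11]: concurrent
e7 [13,14]: after
e8 [15,16]: after
e9 [17,18]: after
e10 [19,20]: after

e5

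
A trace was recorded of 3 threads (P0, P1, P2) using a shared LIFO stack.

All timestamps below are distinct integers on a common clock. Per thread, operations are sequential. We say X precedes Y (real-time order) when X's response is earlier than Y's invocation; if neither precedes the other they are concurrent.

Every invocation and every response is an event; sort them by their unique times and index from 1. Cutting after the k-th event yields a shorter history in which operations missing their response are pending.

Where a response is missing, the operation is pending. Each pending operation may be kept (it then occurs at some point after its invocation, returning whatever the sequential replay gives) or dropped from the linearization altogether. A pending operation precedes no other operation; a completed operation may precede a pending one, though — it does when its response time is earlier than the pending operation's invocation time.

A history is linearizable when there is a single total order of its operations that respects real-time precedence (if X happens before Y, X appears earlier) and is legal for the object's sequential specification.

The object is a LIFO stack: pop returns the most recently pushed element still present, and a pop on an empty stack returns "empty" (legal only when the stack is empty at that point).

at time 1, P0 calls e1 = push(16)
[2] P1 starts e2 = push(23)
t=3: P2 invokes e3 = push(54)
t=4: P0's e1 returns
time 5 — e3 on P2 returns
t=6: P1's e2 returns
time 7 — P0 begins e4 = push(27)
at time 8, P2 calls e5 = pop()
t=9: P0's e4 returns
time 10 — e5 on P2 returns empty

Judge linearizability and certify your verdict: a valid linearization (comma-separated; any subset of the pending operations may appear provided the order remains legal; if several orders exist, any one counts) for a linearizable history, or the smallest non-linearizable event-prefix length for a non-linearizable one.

events 1..9 are fine; event 10 — the response of e5 at time 10 — makes the prefix non-linearizable
12 orders of the 5 completed LIFO stack ops respect real time; none is legal
one such order, e1, e2, e3, e4, e5, breaks at step 5 where e5 pop() → empty is illegal
one such order, e1, e2, e3, e5, e4, breaks at step 4 where e5 pop() → empty is illegal

not linearizable — minimal violating prefix: 10 events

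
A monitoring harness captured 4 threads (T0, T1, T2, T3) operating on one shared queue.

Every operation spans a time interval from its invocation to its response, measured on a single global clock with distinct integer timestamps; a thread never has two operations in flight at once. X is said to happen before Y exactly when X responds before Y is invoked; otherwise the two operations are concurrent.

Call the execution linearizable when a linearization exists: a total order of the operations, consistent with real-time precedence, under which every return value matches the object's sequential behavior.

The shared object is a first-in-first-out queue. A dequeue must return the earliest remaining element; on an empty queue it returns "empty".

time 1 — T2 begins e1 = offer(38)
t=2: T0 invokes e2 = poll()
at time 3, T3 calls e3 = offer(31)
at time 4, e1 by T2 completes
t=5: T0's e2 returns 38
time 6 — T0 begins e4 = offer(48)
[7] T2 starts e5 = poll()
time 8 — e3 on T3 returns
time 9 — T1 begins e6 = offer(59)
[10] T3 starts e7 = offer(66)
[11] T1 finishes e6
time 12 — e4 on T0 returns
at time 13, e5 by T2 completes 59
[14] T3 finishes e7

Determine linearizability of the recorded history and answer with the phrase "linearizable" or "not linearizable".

not linearizable

the violation lands at event 13, e5's response at time 13: events 1..12 linearize, events 1..13 do not
checked exhaustively: 48 real-time-consistent orders of 6 completed operations, zero legal queue replays
every completion of the 1 pending operation (e7) was checked; none linearizes
one such order, e1, e2, e3, e4, e5, e6 (pending dropped), breaks at step 5 where e5 poll() → 59 is illegal
one such order, e1, e2, e3, e4, e6, e5 (pending dropped), breaks at step 6 where e5 poll() → 59 is illegal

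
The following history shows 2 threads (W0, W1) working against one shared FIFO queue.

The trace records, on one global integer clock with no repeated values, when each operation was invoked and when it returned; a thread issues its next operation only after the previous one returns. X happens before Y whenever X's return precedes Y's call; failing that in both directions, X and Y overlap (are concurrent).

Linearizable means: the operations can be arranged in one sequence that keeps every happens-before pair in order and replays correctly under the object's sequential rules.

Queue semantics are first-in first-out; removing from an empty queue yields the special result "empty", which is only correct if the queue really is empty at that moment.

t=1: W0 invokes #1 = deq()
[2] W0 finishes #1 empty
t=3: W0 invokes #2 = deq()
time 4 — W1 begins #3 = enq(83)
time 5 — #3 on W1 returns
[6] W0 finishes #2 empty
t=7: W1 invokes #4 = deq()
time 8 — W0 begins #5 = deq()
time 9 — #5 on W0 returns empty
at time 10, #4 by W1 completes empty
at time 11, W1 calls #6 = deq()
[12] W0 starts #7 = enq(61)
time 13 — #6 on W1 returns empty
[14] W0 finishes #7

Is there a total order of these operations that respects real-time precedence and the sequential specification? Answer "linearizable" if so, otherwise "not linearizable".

the violation lands at event 10, #4's response at time 10: events 1..9 linearize, events 1..10 do not
the 5 completed operations admit 4 real-time orders; each fails the FIFO queue replay
one such order, #1, #2, #3, #4, #5, breaks at step 4 where #4 deq() → empty is illegal
one such order, #1, #2, #3, #5, #4, breaks at step 4 where #5 deq() → empty is illegal

not linearizable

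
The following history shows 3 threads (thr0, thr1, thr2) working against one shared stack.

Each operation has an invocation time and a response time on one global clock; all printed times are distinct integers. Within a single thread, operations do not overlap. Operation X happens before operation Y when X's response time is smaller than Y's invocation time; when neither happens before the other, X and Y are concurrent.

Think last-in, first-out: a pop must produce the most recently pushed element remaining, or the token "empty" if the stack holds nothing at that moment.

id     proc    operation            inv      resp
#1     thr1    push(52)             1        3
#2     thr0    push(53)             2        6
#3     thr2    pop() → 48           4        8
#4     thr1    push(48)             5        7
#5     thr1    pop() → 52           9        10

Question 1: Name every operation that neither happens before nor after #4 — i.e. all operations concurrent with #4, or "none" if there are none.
Answer: #2, #3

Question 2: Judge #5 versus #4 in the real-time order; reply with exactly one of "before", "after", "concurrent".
Answer: after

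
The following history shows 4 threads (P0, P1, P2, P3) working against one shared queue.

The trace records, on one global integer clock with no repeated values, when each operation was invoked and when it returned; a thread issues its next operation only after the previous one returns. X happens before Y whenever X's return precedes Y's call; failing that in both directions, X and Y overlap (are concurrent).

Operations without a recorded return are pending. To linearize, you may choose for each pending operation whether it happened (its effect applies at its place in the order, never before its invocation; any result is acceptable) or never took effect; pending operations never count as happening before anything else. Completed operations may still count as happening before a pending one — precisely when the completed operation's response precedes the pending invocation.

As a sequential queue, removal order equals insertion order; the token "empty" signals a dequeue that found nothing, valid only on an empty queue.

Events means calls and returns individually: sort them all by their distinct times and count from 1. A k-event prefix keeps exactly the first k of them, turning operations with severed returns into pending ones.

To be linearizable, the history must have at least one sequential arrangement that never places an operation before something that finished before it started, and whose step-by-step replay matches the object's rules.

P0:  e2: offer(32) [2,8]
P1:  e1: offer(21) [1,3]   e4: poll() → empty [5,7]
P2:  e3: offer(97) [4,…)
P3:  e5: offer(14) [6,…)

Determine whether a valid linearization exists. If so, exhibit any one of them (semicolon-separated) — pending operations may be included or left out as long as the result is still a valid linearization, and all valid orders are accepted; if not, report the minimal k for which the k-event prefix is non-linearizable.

not linearizable — minimal violating prefix: 7 events

the violation lands at event 7, e4's response at time 7: events 1..6 linearize, events 1..7 do not
one real-time candidate order over the 2 completed operations — the queue replay rejects it
no escape via the 3 pending operations (e2, e3, e5): every completion choice fails
for example e1, e4 (pending dropped) fails at step 2: e4 poll() → empty is not legal there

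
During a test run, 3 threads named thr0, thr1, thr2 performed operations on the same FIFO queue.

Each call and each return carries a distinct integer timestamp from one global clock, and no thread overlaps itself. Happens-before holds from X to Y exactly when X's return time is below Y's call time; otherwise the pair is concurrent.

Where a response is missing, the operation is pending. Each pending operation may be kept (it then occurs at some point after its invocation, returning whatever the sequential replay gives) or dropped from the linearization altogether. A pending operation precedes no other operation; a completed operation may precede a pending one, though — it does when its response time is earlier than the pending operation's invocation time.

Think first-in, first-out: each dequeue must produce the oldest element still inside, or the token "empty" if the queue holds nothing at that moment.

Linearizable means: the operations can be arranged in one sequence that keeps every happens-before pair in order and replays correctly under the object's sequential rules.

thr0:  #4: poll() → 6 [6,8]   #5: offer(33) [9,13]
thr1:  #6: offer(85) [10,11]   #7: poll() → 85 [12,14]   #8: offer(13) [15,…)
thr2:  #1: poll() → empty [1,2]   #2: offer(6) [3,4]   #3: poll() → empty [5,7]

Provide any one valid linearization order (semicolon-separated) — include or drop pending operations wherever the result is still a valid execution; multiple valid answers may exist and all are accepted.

after step 1 (#1 poll() → empty): queue <>
after step 2 (#2 offer(6)): queue <6>
after step 3 (#4 poll() → 6): queue <>
after step 4 (#3 poll() → empty): queue <>
after step 5 (#6 offer(85)): queue <85>
after step 6 (#5 offer(33)): queue <85,33>
after step 7 (#7 poll() → 85): queue <33>

#1; #2; #4; #3; #6; #5; #7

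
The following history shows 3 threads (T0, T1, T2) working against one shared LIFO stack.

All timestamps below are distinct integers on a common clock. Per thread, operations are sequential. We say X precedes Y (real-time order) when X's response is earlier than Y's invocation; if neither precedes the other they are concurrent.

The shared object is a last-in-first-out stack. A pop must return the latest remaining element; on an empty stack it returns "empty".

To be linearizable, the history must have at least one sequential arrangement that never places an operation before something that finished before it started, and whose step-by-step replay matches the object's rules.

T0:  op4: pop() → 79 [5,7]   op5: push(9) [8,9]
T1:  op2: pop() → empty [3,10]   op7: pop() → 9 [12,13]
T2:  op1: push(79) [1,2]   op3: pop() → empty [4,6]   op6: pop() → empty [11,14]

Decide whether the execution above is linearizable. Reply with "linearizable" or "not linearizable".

witness order: op1, op4, op2, op3, op5, op7, op6
step 1: op1 push(79) — stack <79>
step 2: op4 pop() → 79 — stack <>
step 3: op2 pop() → empty — stack <>
step 4: op3 pop() → empty — stack <>
step 5: op5 push(9) — stack <9>
step 6: op7 pop() → 9 — stack <>
step 7: op6 pop() → empty — stack <>

linearizable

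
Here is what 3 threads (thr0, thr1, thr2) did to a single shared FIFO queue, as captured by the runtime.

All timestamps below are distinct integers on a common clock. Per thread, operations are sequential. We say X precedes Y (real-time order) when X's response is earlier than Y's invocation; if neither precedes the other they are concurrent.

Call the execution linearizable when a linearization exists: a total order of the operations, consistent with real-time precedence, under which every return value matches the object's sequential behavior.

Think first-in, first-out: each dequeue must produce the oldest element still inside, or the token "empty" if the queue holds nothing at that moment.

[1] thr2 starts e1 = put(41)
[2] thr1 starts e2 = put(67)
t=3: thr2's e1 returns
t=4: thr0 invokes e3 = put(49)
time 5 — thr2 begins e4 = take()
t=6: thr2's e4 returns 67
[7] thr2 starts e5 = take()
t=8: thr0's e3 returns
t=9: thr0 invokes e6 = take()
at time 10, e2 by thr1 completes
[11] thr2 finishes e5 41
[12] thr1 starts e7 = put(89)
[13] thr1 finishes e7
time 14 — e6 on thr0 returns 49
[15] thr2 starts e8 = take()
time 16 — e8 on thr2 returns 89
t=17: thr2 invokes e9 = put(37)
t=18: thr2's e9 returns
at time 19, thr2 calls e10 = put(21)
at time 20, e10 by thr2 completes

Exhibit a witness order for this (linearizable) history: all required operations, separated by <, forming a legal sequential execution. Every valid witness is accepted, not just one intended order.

e2 < e1 < e3 < e4 < e5 < e6 < e7 < e8 < e9 < e10

step 1: e2 put(67) — queue <67>
step 2: e1 put(41) — queue <67,41>
step 3: e3 put(49) — queue <67,41,49>
step 4: e4 take() → 67 — queue <41,49>
step 5: e5 take() → 41 — queue <49>
step 6: e6 take() → 49 — queue <>
step 7: e7 put(89) — queue <89>
step 8: e8 take() → 89 — queue <>
step 9: e9 put(37) — queue <37>
step 10: e10 put(21) — queue <37,21>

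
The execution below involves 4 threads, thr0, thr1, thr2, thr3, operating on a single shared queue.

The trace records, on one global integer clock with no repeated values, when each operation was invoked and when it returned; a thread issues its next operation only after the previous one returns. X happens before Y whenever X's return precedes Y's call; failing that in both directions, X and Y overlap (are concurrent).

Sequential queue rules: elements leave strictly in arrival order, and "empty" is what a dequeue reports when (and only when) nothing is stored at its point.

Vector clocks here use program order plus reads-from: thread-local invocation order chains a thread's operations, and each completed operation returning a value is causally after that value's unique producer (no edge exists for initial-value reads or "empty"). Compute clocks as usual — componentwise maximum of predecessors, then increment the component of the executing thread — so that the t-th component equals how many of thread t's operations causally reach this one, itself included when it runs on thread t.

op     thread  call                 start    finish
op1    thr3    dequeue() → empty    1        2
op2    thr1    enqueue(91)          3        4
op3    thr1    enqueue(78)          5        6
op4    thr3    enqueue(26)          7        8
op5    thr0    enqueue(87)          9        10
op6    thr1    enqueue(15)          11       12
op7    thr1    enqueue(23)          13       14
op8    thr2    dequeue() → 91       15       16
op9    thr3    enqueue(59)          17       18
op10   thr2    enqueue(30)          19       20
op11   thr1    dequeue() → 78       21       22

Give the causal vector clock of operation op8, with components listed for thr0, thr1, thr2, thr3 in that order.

root op op1, invoked 1: fresh clock plus thr3's own tick → (0, 0, 0, 1)
root op op2, invoked 3: fresh clock plus thr1's own tick → (0, 1, 0, 0)
root op op5, invoked 9: fresh clock plus thr0's own tick → (1, 0, 0, 0)
op4, invoked 7, takes VC(op1)=(0, 0, 0, 1) under max, adds 1 for thr3 → (0, 0, 0, 2)
op8, invoked 15, takes VC(op2)=(0, 1, 0, 0) under max, adds 1 for thr2 → (0, 1, 1, 0)
op3, invoked 5, takes VC(op2)=(0, 1, 0, 0) under max, adds 1 for thr1 → (0, 2, 0, 0)
op9, invoked 17, takes VC(op4)=(0, 0, 0, 2) under max, adds 1 for thr3 → (0, 0, 0, 3)
op10, invoked 19, takes VC(op8)=(0, 1, 1, 0) under max, adds 1 for thr2 → (0, 1, 2, 0)
op6, invoked 11, takes VC(op3)=(0, 2, 0, 0) under max, adds 1 for thr1 → (0, 3, 0, 0)
op7, invoked 13, takes VC(op6)=(0, 3, 0, 0) under max, adds 1 for thr1 → (0, 4, 0, 0)
op11, invoked 21, takes VC(op3)=(0, 2, 0, 0), VC(op7)=(0, 4, 0, 0) under max, adds 1 for thr1 → (0, 5, 0, 0)
target: VC(op8) = (0, 1, 1, 0)

(0, 1, 1, 0)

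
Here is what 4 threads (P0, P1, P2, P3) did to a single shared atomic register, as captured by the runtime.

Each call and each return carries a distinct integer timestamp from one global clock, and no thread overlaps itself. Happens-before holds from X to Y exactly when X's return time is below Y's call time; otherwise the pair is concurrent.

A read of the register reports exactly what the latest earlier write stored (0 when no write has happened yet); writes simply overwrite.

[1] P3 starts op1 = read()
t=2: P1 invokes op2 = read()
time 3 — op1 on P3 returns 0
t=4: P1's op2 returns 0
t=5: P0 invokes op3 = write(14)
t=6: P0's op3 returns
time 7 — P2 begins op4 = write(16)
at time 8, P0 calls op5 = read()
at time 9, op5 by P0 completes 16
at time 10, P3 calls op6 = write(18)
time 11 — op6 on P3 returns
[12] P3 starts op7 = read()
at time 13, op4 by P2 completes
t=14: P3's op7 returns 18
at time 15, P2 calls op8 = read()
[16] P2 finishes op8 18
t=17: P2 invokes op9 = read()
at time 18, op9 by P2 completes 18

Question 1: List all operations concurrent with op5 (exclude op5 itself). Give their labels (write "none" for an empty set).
Answer: op4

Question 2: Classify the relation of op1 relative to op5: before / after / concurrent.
Answer: before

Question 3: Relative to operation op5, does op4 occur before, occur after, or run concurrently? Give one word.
Answer: concurrent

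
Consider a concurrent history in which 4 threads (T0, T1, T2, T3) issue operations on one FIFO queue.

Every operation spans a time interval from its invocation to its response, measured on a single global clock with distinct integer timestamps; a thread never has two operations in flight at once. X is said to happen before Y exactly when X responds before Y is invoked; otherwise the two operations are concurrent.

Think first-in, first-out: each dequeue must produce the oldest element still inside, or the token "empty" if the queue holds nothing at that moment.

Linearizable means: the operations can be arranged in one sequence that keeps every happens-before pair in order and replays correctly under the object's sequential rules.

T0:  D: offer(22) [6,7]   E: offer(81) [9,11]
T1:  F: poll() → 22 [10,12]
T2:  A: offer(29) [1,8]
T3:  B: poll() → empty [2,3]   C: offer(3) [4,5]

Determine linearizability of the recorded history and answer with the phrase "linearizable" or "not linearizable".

cut after 11 events: linearizable; cut after 12 events (F responds, time 12): not linearizable
no legal order exists: 8 real-time-consistent candidates over 6 completed FIFO queue operations, all rejected
one such order, A, B, C, D, E, F, breaks at step 2 where B poll() → empty is illegal
one such order, A, B, C, D, F, E, breaks at step 2 where B poll() → empty is illegal

not linearizable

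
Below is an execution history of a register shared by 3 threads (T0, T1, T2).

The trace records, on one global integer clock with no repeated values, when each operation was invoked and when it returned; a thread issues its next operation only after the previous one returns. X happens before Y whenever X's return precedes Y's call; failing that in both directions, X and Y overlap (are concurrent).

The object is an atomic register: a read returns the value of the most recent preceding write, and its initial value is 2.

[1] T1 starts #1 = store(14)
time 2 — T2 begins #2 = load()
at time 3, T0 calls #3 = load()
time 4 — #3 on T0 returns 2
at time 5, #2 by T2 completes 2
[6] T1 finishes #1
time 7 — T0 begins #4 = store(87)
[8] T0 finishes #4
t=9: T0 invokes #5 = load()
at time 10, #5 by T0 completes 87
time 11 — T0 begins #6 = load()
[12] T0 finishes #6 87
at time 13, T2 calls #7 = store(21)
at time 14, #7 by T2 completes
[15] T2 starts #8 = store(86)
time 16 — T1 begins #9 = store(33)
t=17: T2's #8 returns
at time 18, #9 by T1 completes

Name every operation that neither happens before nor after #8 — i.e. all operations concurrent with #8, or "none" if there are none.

#8 runs from 15 to 17; window-overlapping ops are concurrent
#1 [1,6]: before
#2 [2,5]: before
#3 [3,4]: before
#4 [7,8]: before
#5 [9,10]: before
#6 [11,12]: before
#7 [13,14]: before
#9 [16,18]: concurrent

#9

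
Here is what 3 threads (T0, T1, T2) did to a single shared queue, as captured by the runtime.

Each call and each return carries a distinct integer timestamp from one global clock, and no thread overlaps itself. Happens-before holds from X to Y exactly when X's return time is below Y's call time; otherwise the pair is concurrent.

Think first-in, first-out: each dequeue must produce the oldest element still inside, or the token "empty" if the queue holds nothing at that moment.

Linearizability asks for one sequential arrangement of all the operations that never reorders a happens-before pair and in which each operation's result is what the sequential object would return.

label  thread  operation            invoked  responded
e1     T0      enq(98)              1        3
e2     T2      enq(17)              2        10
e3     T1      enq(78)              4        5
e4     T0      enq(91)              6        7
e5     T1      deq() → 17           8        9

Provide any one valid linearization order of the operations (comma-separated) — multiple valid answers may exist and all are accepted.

after step 1 (e2 enq(17)): queue <17>
after step 2 (e1 enq(98)): queue <17,98>
after step 3 (e3 enq(78)): queue <17,98,78>
after step 4 (e4 enq(91)): queue <17,98,78,91>
after step 5 (e5 deq() → 17): queue <98,78,91>

e2, e1, e3, e4, e5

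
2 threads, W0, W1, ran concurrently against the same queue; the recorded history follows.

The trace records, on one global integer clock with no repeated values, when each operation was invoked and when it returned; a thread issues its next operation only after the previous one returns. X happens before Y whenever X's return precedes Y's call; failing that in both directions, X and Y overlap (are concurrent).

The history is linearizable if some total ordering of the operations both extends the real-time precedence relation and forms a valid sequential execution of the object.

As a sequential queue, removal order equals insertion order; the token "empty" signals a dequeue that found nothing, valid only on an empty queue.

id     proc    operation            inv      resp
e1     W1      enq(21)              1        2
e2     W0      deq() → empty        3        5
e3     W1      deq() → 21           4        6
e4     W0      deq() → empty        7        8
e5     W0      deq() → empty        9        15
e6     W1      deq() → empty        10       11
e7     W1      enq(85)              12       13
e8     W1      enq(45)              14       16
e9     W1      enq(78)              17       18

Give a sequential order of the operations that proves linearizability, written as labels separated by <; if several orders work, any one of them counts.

step 1: e1 enq(21) — queue <21>
step 2: e3 deq() → 21 — queue <>
step 3: e2 deq() → empty — queue <>
step 4: e4 deq() → empty — queue <>
step 5: e5 deq() → empty — queue <>
step 6: e6 deq() → empty — queue <>
step 7: e7 enq(85) — queue <85>
step 8: e8 enq(45) — queue <85,45>
step 9: e9 enq(78) — queue <85,45,78>

e1 < e3 < e2 < e4 < e5 < e6 < e7 < e8 < e9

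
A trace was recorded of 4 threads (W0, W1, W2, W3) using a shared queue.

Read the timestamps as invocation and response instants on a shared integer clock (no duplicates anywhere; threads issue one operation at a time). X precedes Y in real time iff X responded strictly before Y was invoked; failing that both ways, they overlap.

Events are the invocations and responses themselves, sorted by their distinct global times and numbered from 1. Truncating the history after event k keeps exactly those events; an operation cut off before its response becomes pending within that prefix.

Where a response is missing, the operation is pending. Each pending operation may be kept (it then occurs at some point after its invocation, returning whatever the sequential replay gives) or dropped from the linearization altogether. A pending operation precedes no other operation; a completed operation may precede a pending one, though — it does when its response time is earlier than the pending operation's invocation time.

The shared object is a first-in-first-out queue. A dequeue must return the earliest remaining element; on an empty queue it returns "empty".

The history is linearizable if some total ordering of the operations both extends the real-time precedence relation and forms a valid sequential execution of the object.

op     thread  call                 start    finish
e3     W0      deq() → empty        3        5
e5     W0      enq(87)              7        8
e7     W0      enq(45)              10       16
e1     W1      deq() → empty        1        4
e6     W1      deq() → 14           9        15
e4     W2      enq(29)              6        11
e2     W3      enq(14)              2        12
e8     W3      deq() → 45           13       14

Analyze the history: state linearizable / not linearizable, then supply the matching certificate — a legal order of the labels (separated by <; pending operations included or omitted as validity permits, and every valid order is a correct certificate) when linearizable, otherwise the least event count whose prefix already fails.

not linearizable — minimal violating prefix: 15 events

already the first 15 events (up to e6's response at time 15) admit no linearization; the first 14 still do
checked exhaustively: 56 real-time-consistent orders of 7 completed operations, zero legal queue replays
no escape via the 1 pending operation (e7): every completion choice fails
take e1, e2, e3, e4, e5, e6, e8 (pending dropped): step 3 already fails, because e3 deq() → empty cannot occur there
take e1, e2, e3, e4, e5, e8, e6 (pending dropped): step 3 already fails, because e3 deq() → empty cannot occur there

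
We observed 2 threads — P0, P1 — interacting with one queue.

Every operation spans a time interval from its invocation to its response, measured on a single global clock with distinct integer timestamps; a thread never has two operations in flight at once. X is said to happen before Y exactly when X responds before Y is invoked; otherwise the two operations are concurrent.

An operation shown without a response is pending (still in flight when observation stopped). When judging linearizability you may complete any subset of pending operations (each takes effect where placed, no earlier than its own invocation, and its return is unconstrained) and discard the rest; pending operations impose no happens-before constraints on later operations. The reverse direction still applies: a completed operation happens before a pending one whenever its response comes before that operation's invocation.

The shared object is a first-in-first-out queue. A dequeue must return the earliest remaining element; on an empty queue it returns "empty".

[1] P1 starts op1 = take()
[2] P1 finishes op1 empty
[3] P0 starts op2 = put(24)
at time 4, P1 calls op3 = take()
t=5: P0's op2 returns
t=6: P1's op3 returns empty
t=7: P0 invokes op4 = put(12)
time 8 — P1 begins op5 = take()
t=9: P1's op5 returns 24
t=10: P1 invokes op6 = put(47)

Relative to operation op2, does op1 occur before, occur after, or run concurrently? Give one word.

op1 spans [1,2], op2 spans [3,5]
resp(op1)=2 < inv(op2)=3

before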